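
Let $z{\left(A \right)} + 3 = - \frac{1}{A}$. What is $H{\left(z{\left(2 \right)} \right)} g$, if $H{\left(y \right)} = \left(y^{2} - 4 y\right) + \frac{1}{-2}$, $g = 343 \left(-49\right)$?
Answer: $- \frac{1731121}{4} \approx -4.3278 \cdot 10^{5}$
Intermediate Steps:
$g = -16807$
$z{\left(A \right)} = -3 - \frac{1}{A}$
$H{\left(y \right)} = - \frac{1}{2} + y^{2} - 4 y$ ($H{\left(y \right)} = \left(y^{2} - 4 y\right) - \frac{1}{2} = - \frac{1}{2} + y^{2} - 4 y$)
$H{\left(z{\left(2 \right)} \right)} g = \left(- \frac{1}{2} + \left(-3 - \frac{1}{2}\right)^{2} - 4 \left(-3 - \frac{1}{2}\right)\right) \left(-16807\right) = \left(- \frac{1}{2} + \left(- \frac{7}{2}\right)^{2} - -14\right) \left(-16807\right) = \left(- \frac{1}{2} + \frac{49}{4} + 14\right) \left(-16807\right) = \frac{103}{4} \left(-16807\right) = - \frac{1731121}{4}$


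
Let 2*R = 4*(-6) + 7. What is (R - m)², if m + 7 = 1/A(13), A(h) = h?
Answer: 1681/676 ≈ 2.4867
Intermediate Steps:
R = -17/2 (R = (4*(-6) + 7)/2 = (-24 + 7)/2 = (½)*(-17) = -17/2 ≈ -8.5000)
m = -90/13 (m = -7 + 1/13 = -90/13 ≈ -6.9231)
(R - m)² = (-17/2 - 1*(-90/13))² = (-17/2 + 90/13)² = (-41/26)² = 1681/676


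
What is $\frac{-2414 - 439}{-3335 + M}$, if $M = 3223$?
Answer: $\frac{2853}{112} \approx 25.473$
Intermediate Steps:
$\frac{-2414 - 439}{-3335 + M} = \frac{-2414 - 439}{-3335 + 3223} = - \frac{2853}{-112} = \left(-2853\right) \left(- \frac{1}{112}\right) = \frac{2853}{112}$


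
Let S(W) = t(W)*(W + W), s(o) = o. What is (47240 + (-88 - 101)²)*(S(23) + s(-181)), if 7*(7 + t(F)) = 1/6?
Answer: -874408940/21 ≈ -4.1639e+7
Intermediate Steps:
t(F) = -293/42 (t(F) = -7 + (⅐)/6 = -7 + (⅐)*(⅙) = -7 + 1/42 = -293/42)
S(W) = -293*W/21 (S(W) = -293*(W + W)/42 = -293*W/21)
(47240 + (-88 - 101)²)*(S(23) + s(-181)) = (47240 + (-88 - 101)²)*(-293/21*23 - 181) = (47240 + (-189)²)*(-6739/21 - 181) = (47240 + 35721)*(-10540/21) = 82961*(-10540/21) = -874408940/21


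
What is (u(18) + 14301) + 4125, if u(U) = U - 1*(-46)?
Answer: 18490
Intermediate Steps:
u(U) = 46 + U (u(U) = U + 46 = 46 + U)
(u(18) + 14301) + 4125 = ((46 + 18) + 14301) + 4125 = (64 + 14301) + 4125 = 14365 + 4125 = 18490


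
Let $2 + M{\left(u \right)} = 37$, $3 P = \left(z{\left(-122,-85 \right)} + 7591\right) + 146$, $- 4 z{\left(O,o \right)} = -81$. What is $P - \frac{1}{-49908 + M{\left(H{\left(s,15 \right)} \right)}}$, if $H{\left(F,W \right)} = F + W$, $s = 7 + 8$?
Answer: $\frac{515836443}{199492} \approx 2585.8$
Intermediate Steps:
$s = 15$
$z{\left(O,o \right)} = \frac{81}{4}$ ($z{\left(O,o \right)} = \left(- \frac{1}{4}\right) \left(-81\right) = \frac{81}{4}$)
$P = \frac{10343}{4}$ ($P = \frac{\left(\frac{81}{4} + 7591\right) + 146}{3} = \frac{\frac{30445}{4} + 146}{3} = \frac{1}{3} \cdot \frac{31029}{4} = \frac{10343}{4} \approx 2585.8$)
$M{\left(u \right)} = 35$ ($M{\left(u \right)} = -2 + 37 = 35$)
$P - \frac{1}{-49908 + M{\left(H{\left(s,15 \right)} \right)}} = \frac{10343}{4} - \frac{1}{-49908 + 35} = \frac{10343}{4} - \frac{1}{-49873} = \frac{10343}{4} - - \frac{1}{49873} = \frac{10343}{4} + \frac{1}{49873} = \frac{515836443}{199492}$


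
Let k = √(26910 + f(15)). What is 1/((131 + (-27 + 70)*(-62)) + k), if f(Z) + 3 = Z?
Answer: -845/2133101 - √26922/6399303 ≈ -0.00042178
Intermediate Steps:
f(Z) = -3 + Z
k = √26922 (k = √(26910 + (-3 + 15)) = √(26910 + 12) = √26922 ≈ 164.08)
1/((131 + (-27 + 70)*(-62)) + k) = 1/((131 + (-27 + 70)*(-62)) + √26922) = 1/((131 + 43*(-62)) + √26922) = 1/((131 - 2666) + √26922) = 1/(-2535 + √26922)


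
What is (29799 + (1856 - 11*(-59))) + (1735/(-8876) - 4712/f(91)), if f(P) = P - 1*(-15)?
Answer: 15175702301/470428 ≈ 32259.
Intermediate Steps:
f(P) = 15 + P (f(P) = P + 15 = 15 + P)
(29799 + (1856 - 11*(-59))) + (1735/(-8876) - 4712/f(91)) = (29799 + (1856 - 11*(-59))) + (1735/(-8876) - 4712/(15 + 91)) = (29799 + (1856 - 1*(-649))) + (1735*(-1/8876) - 4712/106) = (29799 + (1856 + 649)) + (-1735/8876 - 4712*1/106) = (29799 + 2505) + (-1735/8876 - 2356/53) = 32304 - 21003811/470428 = 15175702301/470428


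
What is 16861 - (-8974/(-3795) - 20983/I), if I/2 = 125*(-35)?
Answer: 111946485653/6641250 ≈ 16856.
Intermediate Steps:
I = -8750 (I = 2*(125*(-35)) = 2*(-4375) = -8750)
16861 - (-8974/(-3795) - 20983/I) = 16861 - (-8974/(-3795) - 20983/(-8750)) = 16861 - (-8974*(-1/3795) - 20983*(-1/8750)) = 16861 - (8974/3795 + 20983/8750) = 16861 - 1*31630597/6641250 = 16861 - 31630597/6641250 = 111946485653/6641250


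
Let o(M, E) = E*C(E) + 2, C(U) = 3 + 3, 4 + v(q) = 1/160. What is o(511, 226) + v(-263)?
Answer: 216641/160 ≈ 1354.0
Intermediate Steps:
v(q) = -639/160 (v(q) = -4 + 1/160 = -639/160)
C(U) = 6
o(M, E) = 2 + 6*E (o(M, E) = E*6 + 2 = 6*E + 2 = 2 + 6*E)
o(511, 226) + v(-263) = (2 + 6*226) - 639/160 = (2 + 1356) - 639/160 = 1358 - 639/160 = 216641/160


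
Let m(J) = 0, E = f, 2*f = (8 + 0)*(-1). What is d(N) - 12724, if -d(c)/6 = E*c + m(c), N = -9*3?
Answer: -13372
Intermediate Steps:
f = -4 (f = ((8 + 0)*(-1))/2 = (8*(-1))/2 = (1/2)*(-8) = -4)
E = -4
N = -27
d(c) = 24*c (d(c) = -6*(-4*c + 0) = -(-24)*c = 24*c)
d(N) - 12724 = 24*(-27) - 12724 = -648 - 12724 = -13372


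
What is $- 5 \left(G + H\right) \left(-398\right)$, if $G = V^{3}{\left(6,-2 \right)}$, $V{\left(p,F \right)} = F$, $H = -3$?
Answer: $-21890$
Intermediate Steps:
$G = -8$ ($G = \left(-2\right)^{3} = -8$)
$- 5 \left(G + H\right) \left(-398\right) = - 5 \left(-8 - 3\right) \left(-398\right) = \left(-5\right) \left(-11\right) \left(-398\right) = 55 \left(-398\right) = -21890$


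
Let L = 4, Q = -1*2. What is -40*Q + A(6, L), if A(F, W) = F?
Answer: 86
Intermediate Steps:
Q = -2
-40*Q + A(6, L) = -40*(-2) + 6 = -8*(-10) + 6 = 80 + 6 = 86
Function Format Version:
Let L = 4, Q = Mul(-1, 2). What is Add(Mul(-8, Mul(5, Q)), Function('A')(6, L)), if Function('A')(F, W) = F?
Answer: 86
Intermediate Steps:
Q = -2
Add(Mul(-8, Mul(5, Q)), Function('A')(6, L)) = Add(Mul(-8, Mul(5, -2)), 6) = Add(Mul(-8, -10), 6) = Add(80, 6) = 86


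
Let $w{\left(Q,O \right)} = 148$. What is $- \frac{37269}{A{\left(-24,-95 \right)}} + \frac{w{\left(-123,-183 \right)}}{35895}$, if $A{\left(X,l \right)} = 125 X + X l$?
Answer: $\frac{29730607}{574320} \approx 51.767$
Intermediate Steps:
$- \frac{37269}{A{\left(-24,-95 \right)}} + \frac{w{\left(-123,-183 \right)}}{35895} = - \frac{37269}{\left(-24\right) \left(125 - 95\right)} + \frac{148}{35895} = - \frac{37269}{\left(-24\right) 30} + 148 \cdot \frac{1}{35895} = - \frac{37269}{-720} + \frac{148}{35895} = \left(-37269\right) \left(- \frac{1}{720}\right) + \frac{148}{35895} = \frac{4141}{80} + \frac{148}{35895} = \frac{29730607}{574320}$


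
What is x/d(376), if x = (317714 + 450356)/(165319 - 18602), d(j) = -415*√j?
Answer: -76807*√94/1144686034 ≈ -0.00065055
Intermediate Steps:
x = 768070/146717 ≈ 5.2350
x/d(376) = 768070/(146717*((-830*√94))) = 768070*(-√94/78020)/146717 = -76807*√94/1144686034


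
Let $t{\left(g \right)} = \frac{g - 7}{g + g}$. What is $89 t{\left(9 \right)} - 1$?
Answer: $\frac{80}{9} \approx 8.8889$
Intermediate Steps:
$t{\left(g \right)} = \frac{-7 + g}{2 g}$
$89 t{\left(9 \right)} - 1 = 89 \frac{-7 + 9}{2 \cdot 9} - 1 = 89 \cdot \frac{1}{2} \cdot \frac{1}{9} \cdot 2 - 1 = 89 \cdot \frac{1}{9} - 1 = \frac{89}{9} - 1 = \frac{80}{9}$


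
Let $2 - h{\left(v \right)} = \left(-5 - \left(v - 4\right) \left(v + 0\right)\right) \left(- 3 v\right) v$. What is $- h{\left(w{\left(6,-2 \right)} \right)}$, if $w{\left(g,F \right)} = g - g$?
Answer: $-2$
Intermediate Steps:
$w{\left(g,F \right)} = 0$
$h{\left(v \right)} = 2 + 3 v^{2} \left(-5 - v \left(-4 + v\right)\right)$ ($h{\left(v \right)} = 2 - \left(-5 - \left(v - 4\right) \left(v + 0\right)\right) \left(- 3 v\right) v = 2 - \left(-5 - \left(-4 + v\right) v\right) \left(- 3 v\right) v = 2 - \left(-5 - v \left(-4 + v\right)\right) \left(- 3 v\right) v = 2 - - 3 v \left(-5 - v \left(-4 + v\right)\right) v = 2 - - 3 v^{2} \left(-5 - v \left(-4 + v\right)\right) = 2 + 3 v^{2} \left(-5 - v \left(-4 + v\right)\right)$)
$- h{\left(w{\left(6,-2 \right)} \right)} = - (2 - 15 \cdot 0^{2} - 3 \cdot 0^{4} + 12 \cdot 0^{3}) = - (2 - 0 - 0 + 12 \cdot 0) = - (2 + 0 + 0 + 0) = \left(-1\right) 2 = -2$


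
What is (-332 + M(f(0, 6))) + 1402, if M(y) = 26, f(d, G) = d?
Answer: 1096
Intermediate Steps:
(-332 + M(f(0, 6))) + 1402 = (-332 + 26) + 1402 = -306 + 1402 = 1096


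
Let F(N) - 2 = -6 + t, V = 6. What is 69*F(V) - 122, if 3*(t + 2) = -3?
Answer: -605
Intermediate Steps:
t = -3 (t = -2 + (1/3)*(-3) = -2 - 1 = -3)
F(N) = -7 (F(N) = 2 + (-6 - 3) = 2 - 9 = -7)
69*F(V) - 122 = 69*(-7) - 122 = -483 - 122 = -605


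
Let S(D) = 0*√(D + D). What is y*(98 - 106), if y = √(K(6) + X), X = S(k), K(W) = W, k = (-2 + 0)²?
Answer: -8*√6 ≈ -19.596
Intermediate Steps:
k = 4 (k = (-2)² = 4)
S(D) = 0 (S(D) = 0*√(2*D) = 0*(√2*√D) = 0)
X = 0
y = √6 (y = √(6 + 0) = √6 ≈ 2.4495)
y*(98 - 106) = √6*(98 - 106) = √6*(-8) = -8*√6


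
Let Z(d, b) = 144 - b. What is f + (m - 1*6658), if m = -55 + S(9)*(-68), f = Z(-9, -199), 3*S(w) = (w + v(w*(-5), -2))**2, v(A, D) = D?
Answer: -22442/3 ≈ -7480.7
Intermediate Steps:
S(w) = (-2 + w)**2/3 (S(w) = (w - 2)**2/3 = (-2 + w)**2/3)
f = 343 (f = 144 - 1*(-199) = 144 + 199 = 343)
m = -3497/3 (m = -55 + ((-2 + 9)**2/3)*(-68) = -55 + ((1/3)*7**2)*(-68) = -55 + ((1/3)*49)*(-68) = -55 + (49/3)*(-68) = -55 - 3332/3 = -3497/3 ≈ -1165.7)
f + (m - 1*6658) = 343 + (-3497/3 - 1*6658) = 343 + (-3497/3 - 6658) = 343 - 23471/3 = -22442/3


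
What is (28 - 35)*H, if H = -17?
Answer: 119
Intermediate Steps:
(28 - 35)*H = (28 - 35)*(-17) = -7*(-17) = 119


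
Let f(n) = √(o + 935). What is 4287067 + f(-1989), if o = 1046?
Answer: 4287067 + √1981 ≈ 4.2871e+6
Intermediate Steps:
f(n) = √1981 (f(n) = √(1046 + 935) = √1981)
4287067 + f(-1989) = 4287067 + √1981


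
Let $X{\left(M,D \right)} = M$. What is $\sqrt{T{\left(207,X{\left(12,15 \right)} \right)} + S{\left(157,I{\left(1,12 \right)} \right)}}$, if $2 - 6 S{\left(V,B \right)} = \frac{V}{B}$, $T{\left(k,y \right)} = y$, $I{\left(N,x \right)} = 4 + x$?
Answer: $\frac{\sqrt{6162}}{24} \approx 3.2708$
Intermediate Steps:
$S{\left(V,B \right)} = \frac{1}{3} - \frac{V}{6 B}$ ($S{\left(V,B \right)} = \frac{1}{3} - \frac{V \frac{1}{B}}{6} = \frac{1}{3} - \frac{V}{6 B}$)
$\sqrt{T{\left(207,X{\left(12,15 \right)} \right)} + S{\left(157,I{\left(1,12 \right)} \right)}} = \sqrt{12 + \frac{\left(-1\right) 157 + 2 \left(4 + 12\right)}{6 \left(4 + 12\right)}} = \sqrt{12 + \frac{-157 + 2 \cdot 16}{6 \cdot 16}} = \sqrt{12 + \frac{1}{6} \cdot \frac{1}{16} \left(-157 + 32\right)} = \sqrt{12 + \frac{1}{6} \cdot \frac{1}{16} \left(-125\right)} = \sqrt{12 - \frac{125}{96}} = \sqrt{\frac{1027}{96}} = \frac{\sqrt{6162}}{24}$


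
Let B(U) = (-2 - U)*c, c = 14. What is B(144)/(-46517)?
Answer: 2044/46517 ≈ 0.043941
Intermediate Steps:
B(U) = -28 - 14*U (B(U) = (-2 - U)*14 = -28 - 14*U)
B(144)/(-46517) = (-28 - 14*144)/(-46517) = (-28 - 2016)*(-1/46517) = -2044*(-1/46517) = 2044/46517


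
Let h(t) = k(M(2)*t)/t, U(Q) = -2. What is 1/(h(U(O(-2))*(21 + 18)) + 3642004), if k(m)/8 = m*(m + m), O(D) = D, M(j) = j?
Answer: 1/3637012 ≈ 2.7495e-7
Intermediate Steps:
k(m) = 16*m**2 (k(m) = 8*(m*(m + m)) = 8*(m*(2*m)) = 8*(2*m**2) = 16*m**2)
h(t) = 64*t (h(t) = (16*(2*t)**2)/t = (16*(4*t**2))/t = (64*t**2)/t = 64*t)
1/(h(U(O(-2))*(21 + 18)) + 3642004) = 1/(64*(-2*(21 + 18)) + 3642004) = 1/(64*(-2*39) + 3642004) = 1/(64*(-78) + 3642004) = 1/(-4992 + 3642004) = 1/3637012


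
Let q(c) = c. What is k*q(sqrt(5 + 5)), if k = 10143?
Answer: 10143*sqrt(10) ≈ 32075.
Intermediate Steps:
k*q(sqrt(5 + 5)) = 10143*sqrt(5 + 5) = 10143*sqrt(10)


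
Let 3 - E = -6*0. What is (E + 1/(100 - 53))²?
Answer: 20164/2209 ≈ 9.1281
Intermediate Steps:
E = 3 (E = 3 - (-6)*0 = 3 - 1*0 = 3 + 0 = 3)
(E + 1/(100 - 53))² = (3 + 1/(100 - 53))² = (3 + 1/47)² = (142/47)² = 20164/2209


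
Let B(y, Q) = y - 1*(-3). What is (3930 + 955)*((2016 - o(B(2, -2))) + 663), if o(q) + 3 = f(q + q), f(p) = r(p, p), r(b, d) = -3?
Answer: 13116225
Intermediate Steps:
f(p) = -3
B(y, Q) = 3 + y (B(y, Q) = y + 3 = 3 + y)
o(q) = -6 (o(q) = -3 - 3 = -6)
(3930 + 955)*((2016 - o(B(2, -2))) + 663) = (3930 + 955)*((2016 - 1*(-6)) + 663) = 4885*((2016 + 6) + 663) = 4885*(2022 + 663) = 4885*2685 = 13116225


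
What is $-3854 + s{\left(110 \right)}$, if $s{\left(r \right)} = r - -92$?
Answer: $-3652$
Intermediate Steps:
$s{\left(r \right)} = 92 + r$ ($s{\left(r \right)} = r + 92 = 92 + r$)
$-3854 + s{\left(110 \right)} = -3854 + \left(92 + 110\right) = -3854 + 202 = -3652$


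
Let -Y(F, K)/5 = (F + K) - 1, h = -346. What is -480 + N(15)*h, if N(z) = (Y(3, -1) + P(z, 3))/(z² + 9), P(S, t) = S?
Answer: -57890/117 ≈ -494.79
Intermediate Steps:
Y(F, K) = 5 - 5*F - 5*K (Y(F, K) = -5*((F + K) - 1) = -5*(-1 + F + K) = 5 - 5*F - 5*K)
N(z) = (-5 + z)/(9 + z²) (N(z) = ((5 - 5*3 - 5*(-1)) + z)/(z² + 9) = ((5 - 15 + 5) + z)/(9 + z²) = (-5 + z)/(9 + z²))
-480 + N(15)*h = -480 + ((-5 + 15)/(9 + 15²))*(-346) = -480 + (10/(9 + 225))*(-346) = -480 + (10/234)*(-346) = -480 + ((1/234)*10)*(-346) = -480 + (5/117)*(-346) = -480 - 1730/117 = -57890/117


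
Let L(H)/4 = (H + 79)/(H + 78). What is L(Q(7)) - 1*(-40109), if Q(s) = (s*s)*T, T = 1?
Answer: 5094355/127 ≈ 40113.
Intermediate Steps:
Q(s) = s² (Q(s) = (s*s)*1 = s²*1 = s²)
L(H) = 4*(79 + H)/(78 + H) (L(H) = 4*((H + 79)/(H + 78)) = 4*((79 + H)/(78 + H)) = 4*(79 + H)/(78 + H))
L(Q(7)) - 1*(-40109) = 4*(79 + 7²)/(78 + 7²) - 1*(-40109) = 4*(79 + 49)/(78 + 49) + 40109 = 4*128/127 + 40109 = 4*(1/127)*128 + 40109 = 512/127 + 40109 = 5094355/127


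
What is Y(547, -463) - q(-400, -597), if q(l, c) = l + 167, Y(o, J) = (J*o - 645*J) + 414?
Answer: 46021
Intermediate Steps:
Y(o, J) = 414 - 645*J + J*o (Y(o, J) = (-645*J + J*o) + 414 = 414 - 645*J + J*o)
q(l, c) = 167 + l
Y(547, -463) - q(-400, -597) = (414 - 645*(-463) - 463*547) - (167 - 400) = (414 + 298635 - 253261) - 1*(-233) = 45788 + 233 = 46021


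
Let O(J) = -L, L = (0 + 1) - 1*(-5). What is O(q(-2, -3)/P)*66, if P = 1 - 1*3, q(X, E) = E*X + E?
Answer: -396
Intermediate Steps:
q(X, E) = E + E*X
P = -2 (P = 1 - 3 = -2)
L = 6 (L = 1 + 5 = 6)
O(J) = -6 (O(J) = -1*6 = -6)
O(q(-2, -3)/P)*66 = -6*66 = -396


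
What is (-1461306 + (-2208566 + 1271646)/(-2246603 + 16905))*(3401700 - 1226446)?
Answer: -3543782565232790836/1114849 ≈ -3.1787e+12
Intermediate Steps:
(-1461306 + (-2208566 + 1271646)/(-2246603 + 16905))*(3401700 - 1226446) = (-1461306 - 936920/(-2229698))*2175254 = (-1461306 - 936920*(-1/2229698))*2175254 = (-1461306 + 468460/1114849)*2175254 = -1629135064334/1114849*2175254 = -3543782565232790836/1114849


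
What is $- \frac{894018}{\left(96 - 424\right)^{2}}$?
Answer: $- \frac{447009}{53792} \approx -8.31$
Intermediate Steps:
$- \frac{894018}{\left(96 - 424\right)^{2}} = - \frac{894018}{\left(-328\right)^{2}} = - \frac{894018}{107584} = \left(-894018\right) \frac{1}{107584} = - \frac{447009}{53792}$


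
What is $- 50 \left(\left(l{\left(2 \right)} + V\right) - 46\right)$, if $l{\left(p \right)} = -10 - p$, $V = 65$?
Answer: $-350$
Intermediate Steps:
$- 50 \left(\left(l{\left(2 \right)} + V\right) - 46\right) = - 50 \left(\left(\left(-10 - 2\right) + 65\right) - 46\right) = - 50 \left(\left(-12 + 65\right) - 46\right) = - 50 \left(53 - 46\right) = \left(-50\right) 7 = -350$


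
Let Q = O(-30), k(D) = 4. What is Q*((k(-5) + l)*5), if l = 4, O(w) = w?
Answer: -1200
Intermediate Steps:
Q = -30
Q*((k(-5) + l)*5) = -30*(4 + 4)*5 = -240*5 = -30*40 = -1200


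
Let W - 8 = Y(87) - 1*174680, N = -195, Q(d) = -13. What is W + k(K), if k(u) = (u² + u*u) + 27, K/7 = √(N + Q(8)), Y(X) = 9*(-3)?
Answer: -195056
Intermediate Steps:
Y(X) = -27
K = 28*I*√13 (K = 7*√(-195 - 13) = 7*√(-208) = 7*(4*I*√13) = 28*I*√13 ≈ 100.96*I)
k(u) = 27 + 2*u² (k(u) = (u² + u²) + 27 = 2*u² + 27 = 27 + 2*u²)
W = -174699 (W = 8 + (-27 - 1*174680) = 8 + (-27 - 174680) = 8 - 174707 = -174699)
W + k(K) = -174699 + (27 + 2*(28*I*√13)²) = -174699 + (27 + 2*(-10192)) = -174699 + (27 - 20384) = -174699 - 20357 = -195056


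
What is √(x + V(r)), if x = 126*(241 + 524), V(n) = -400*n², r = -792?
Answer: 9*I*√3096410 ≈ 15837.0*I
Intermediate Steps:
x = 96390 (x = 126*765 = 96390)
√(x + V(r)) = √(96390 - 400*(-792)²) = √(96390 - 400*627264) = √(96390 - 250905600) = √(-250809210) = 9*I*√3096410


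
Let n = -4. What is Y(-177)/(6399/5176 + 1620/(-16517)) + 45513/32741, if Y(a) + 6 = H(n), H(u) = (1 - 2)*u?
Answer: -1169445710525/3185933823783 ≈ -0.36707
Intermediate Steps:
H(u) = -u
Y(a) = -2 (Y(a) = -6 - 1*(-4) = -6 + 4 = -2)
Y(-177)/(6399/5176 + 1620/(-16517)) + 45513/32741 = -2/(6399/5176 + 1620/(-16517)) + 45513/32741 = -2/(6399*(1/5176) + 1620*(-1/16517)) + 45513*(1/32741) = -2/(6399/5176 - 1620/16517) + 45513/32741 = -2/97307163/85491992 + 45513/32741 = -2*85491992/97307163 + 45513/32741 = -170983984/97307163 + 45513/32741 = -1169445710525/3185933823783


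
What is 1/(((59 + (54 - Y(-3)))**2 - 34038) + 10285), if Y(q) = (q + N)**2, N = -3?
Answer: -1/17824 ≈ -5.6104e-5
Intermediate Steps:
Y(q) = (-3 + q)**2 (Y(q) = (q - 3)**2 = (-3 + q)**2)
1/(((59 + (54 - Y(-3)))**2 - 34038) + 10285) = 1/(((59 + (54 - (-3 - 3)**2))**2 - 34038) + 10285) = 1/(((59 + (54 - 1*(-6)**2))**2 - 34038) + 10285) = 1/(((59 + (54 - 1*36))**2 - 34038) + 10285) = 1/(((59 + (54 - 36))**2 - 34038) + 10285) = 1/(((59 + 18)**2 - 34038) + 10285) = 1/((77**2 - 34038) + 10285) = 1/((5929 - 34038) + 10285) = 1/(-28109 + 10285) = 1/(-17824) = -1/17824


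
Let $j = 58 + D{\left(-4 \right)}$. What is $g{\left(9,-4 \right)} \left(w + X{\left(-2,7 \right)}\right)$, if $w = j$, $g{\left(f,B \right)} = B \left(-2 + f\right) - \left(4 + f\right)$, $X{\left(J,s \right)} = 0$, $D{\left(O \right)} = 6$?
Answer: $-2624$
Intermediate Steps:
$j = 64$ ($j = 58 + 6 = 64$)
$g{\left(f,B \right)} = -4 - f + B \left(-2 + f\right)$
$w = 64$
$g{\left(9,-4 \right)} \left(w + X{\left(-2,7 \right)}\right) = \left(-4 - 9 - -8 - 36\right) \left(64 + 0\right) = \left(-4 - 9 + 8 - 36\right) 64 = \left(-41\right) 64 = -2624$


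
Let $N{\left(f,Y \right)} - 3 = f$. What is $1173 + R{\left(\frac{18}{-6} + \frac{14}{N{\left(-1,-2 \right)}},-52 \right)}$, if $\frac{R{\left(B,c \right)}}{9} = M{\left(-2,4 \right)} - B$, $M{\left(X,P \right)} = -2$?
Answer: $1119$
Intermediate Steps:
$N{\left(f,Y \right)} = 3 + f$
$R{\left(B,c \right)} = -18 - 9 B$ ($R{\left(B,c \right)} = 9 \left(-2 - B\right) = -18 - 9 B$)
$1173 + R{\left(\frac{18}{-6} + \frac{14}{N{\left(-1,-2 \right)}},-52 \right)} = 1173 - \left(18 + 9 \left(\frac{18}{-6} + \frac{14}{3 - 1}\right)\right) = 1173 - \left(18 + 9 \left(18 \left(- \frac{1}{6}\right) + \frac{14}{2}\right)\right) = 1173 - \left(18 + 9 \left(-3 + 14 \cdot \frac{1}{2}\right)\right) = 1173 - \left(18 + 9 \left(-3 + 7\right)\right) = 1173 - 54 = 1119$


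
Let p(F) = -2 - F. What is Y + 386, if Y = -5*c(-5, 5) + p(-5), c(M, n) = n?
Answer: 364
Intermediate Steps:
Y = -22 (Y = -5*5 + (-2 - 1*(-5)) = -25 + (-2 + 5) = -25 + 3 = -22)
Y + 386 = -22 + 386 = 364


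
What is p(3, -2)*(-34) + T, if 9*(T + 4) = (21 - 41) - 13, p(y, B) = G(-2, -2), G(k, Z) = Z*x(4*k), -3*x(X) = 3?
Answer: -227/3 ≈ -75.667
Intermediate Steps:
x(X) = -1 (x(X) = -⅓*3 = -1)
G(k, Z) = -Z (G(k, Z) = Z*(-1) = -Z)
p(y, B) = 2 (p(y, B) = -1*(-2) = 2)
T = -23/3 (T = -4 + ((21 - 41) - 13)/9 = -4 + (-20 - 13)/9 = -4 + (⅑)*(-33) = -4 - 11/3 = -23/3 ≈ -7.6667)
p(3, -2)*(-34) + T = 2*(-34) - 23/3 = -68 - 23/3 = -227/3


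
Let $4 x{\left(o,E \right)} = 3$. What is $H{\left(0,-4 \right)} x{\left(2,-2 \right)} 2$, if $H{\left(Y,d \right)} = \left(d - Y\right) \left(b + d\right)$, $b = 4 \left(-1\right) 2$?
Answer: $72$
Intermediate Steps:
$x{\left(o,E \right)} = \frac{3}{4}$ ($x{\left(o,E \right)} = \frac{1}{4} \cdot 3 = \frac{3}{4}$)
$b = -8$ ($b = \left(-4\right) 2 = -8$)
$H{\left(Y,d \right)} = \left(-8 + d\right) \left(d - Y\right)$ ($H{\left(Y,d \right)} = \left(d - Y\right) \left(-8 + d\right) = \left(-8 + d\right) \left(d - Y\right)$)
$H{\left(0,-4 \right)} x{\left(2,-2 \right)} 2 = \left(\left(-4\right)^{2} - -32 + 8 \cdot 0 - 0 \left(-4\right)\right) \frac{3}{4} \cdot 2 = \left(16 + 32 + 0 + 0\right) \frac{3}{4} \cdot 2 = 48 \cdot \frac{3}{4} \cdot 2 = 36 \cdot 2 = 72$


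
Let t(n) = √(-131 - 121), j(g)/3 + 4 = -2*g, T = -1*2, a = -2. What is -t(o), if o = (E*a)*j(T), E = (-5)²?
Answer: -6*I*√7 ≈ -15.875*I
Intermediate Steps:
T = -2
j(g) = -12 - 6*g (j(g) = -12 + 3*(-2*g) = -12 - 6*g)
E = 25
o = 0 (o = (25*(-2))*(-12 - 6*(-2)) = -50*(-12 + 12) = -50*0 = 0)
t(n) = 6*I*√7 (t(n) = √(-252) = 6*I*√7)
-t(o) = -6*I*√7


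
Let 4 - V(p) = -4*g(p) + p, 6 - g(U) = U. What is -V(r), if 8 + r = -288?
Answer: -1508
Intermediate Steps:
r = -296 (r = -8 - 288 = -296)
g(U) = 6 - U
V(p) = 28 - 5*p (V(p) = 4 - (-4*(6 - p) + p) = 4 - ((-24 + 4*p) + p) = 4 - (-24 + 5*p) = 4 + (24 - 5*p) = 28 - 5*p)
-V(r) = -(28 - 5*(-296)) = -(28 + 1480) = -1*1508 = -1508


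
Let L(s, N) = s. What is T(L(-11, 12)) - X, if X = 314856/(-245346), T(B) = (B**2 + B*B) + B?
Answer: 9498297/40891 ≈ 232.28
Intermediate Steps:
T(B) = B + 2*B**2 (T(B) = (B**2 + B**2) + B = 2*B**2 + B = B + 2*B**2)
X = -52476/40891 (X = 314856*(-1/245346) = -52476/40891 ≈ -1.2833)
T(L(-11, 12)) - X = -11*(1 + 2*(-11)) - 1*(-52476/40891) = -11*(1 - 22) + 52476/40891 = -11*(-21) + 52476/40891 = 231 + 52476/40891 = 9498297/40891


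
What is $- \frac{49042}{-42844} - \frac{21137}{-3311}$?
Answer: $\frac{533985845}{70928242} \approx 7.5285$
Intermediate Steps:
$- \frac{49042}{-42844} - \frac{21137}{-3311} = \left(-49042\right) \left(- \frac{1}{42844}\right) - - \frac{21137}{3311} = \frac{24521}{21422} + \frac{21137}{3311} = \frac{533985845}{70928242}$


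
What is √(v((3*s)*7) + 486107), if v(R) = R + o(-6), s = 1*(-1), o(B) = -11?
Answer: 5*√19443 ≈ 697.19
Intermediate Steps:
s = -1
v(R) = -11 + R (v(R) = R - 11 = -11 + R)
√(v((3*s)*7) + 486107) = √((-11 + (3*(-1))*7) + 486107) = √((-11 - 3*7) + 486107) = √((-11 - 21) + 486107) = √(-32 + 486107) = √486075 = 5*√19443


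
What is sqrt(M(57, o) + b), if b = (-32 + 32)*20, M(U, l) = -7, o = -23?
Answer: I*sqrt(7) ≈ 2.6458*I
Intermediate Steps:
b = 0 (b = 0*20 = 0)
sqrt(M(57, o) + b) = sqrt(-7 + 0) = sqrt(-7) = I*sqrt(7)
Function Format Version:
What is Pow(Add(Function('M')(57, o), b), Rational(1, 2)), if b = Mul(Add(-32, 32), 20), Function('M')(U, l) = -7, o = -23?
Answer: Mul(I, Pow(7, Rational(1, 2))) ≈ Mul(2.6458, I)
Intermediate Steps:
b = 0 (b = Mul(0, 20) = 0)
Pow(Add(Function('M')(57, o), b), Rational(1, 2)) = Pow(Add(-7, 0), Rational(1, 2)) = Pow(-7, Rational(1, 2)) = Mul(I, Pow(7, Rational(1, 2)))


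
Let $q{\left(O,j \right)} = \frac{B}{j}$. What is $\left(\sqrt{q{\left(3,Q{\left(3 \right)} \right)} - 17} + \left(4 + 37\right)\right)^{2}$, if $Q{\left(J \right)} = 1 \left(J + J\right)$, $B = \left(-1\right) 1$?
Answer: $\frac{\left(246 + i \sqrt{618}\right)^{2}}{36} \approx 1663.8 + 339.75 i$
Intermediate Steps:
$B = -1$
$Q{\left(J \right)} = 2 J$ ($Q{\left(J \right)} = 1 \cdot 2 J = 2 J$)
$q{\left(O,j \right)} = - \frac{1}{j}$
$\left(\sqrt{q{\left(3,Q{\left(3 \right)} \right)} - 17} + \left(4 + 37\right)\right)^{2} = \left(\sqrt{- \frac{1}{2 \cdot 3} - 17} + \left(4 + 37\right)\right)^{2} = \left(\sqrt{- \frac{1}{6} + \left(-28 + 11\right)} + 41\right)^{2} = \left(\sqrt{\left(-1\right) \frac{1}{6} - 17} + 41\right)^{2} = \left(\sqrt{- \frac{1}{6} - 17} + 41\right)^{2} = \left(\sqrt{- \frac{103}{6}} + 41\right)^{2} = \left(\frac{i \sqrt{618}}{6} + 41\right)^{2} = \left(41 + \frac{i \sqrt{618}}{6}\right)^{2}$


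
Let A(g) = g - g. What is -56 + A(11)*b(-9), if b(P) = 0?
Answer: -56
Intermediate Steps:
A(g) = 0
-56 + A(11)*b(-9) = -56 + 0*0 = -56 + 0 = -56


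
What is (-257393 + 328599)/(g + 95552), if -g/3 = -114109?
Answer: 71206/437879 ≈ 0.16262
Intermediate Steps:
g = 342327 (g = -3*(-114109) = 342327)
(-257393 + 328599)/(g + 95552) = (-257393 + 328599)/(342327 + 95552) = 71206/437879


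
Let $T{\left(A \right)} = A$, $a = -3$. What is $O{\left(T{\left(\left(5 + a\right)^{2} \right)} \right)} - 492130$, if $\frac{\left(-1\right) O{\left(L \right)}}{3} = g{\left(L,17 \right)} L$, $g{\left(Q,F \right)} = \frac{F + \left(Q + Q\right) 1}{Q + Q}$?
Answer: $- \frac{984335}{2} \approx -4.9217 \cdot 10^{5}$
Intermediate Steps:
$g{\left(Q,F \right)} = \frac{F + 2 Q}{2 Q}$ ($g{\left(Q,F \right)} = \frac{F + 2 Q 1}{2 Q} = \left(F + 2 Q\right) \frac{1}{2 Q} = \frac{F + 2 Q}{2 Q}$)
$O{\left(L \right)} = - \frac{51}{2} - 3 L$ ($O{\left(L \right)} = - 3 \frac{L + \frac{1}{2} \cdot 17}{L} L = - 3 \frac{L + \frac{17}{2}}{L} L = - 3 \frac{\frac{17}{2} + L}{L} L = - 3 \left(\frac{17}{2} + L\right) = - \frac{51}{2} - 3 L$)
$O{\left(T{\left(\left(5 + a\right)^{2} \right)} \right)} - 492130 = \left(- \frac{51}{2} - 3 \left(5 - 3\right)^{2}\right) - 492130 = \left(- \frac{51}{2} - 3 \cdot 2^{2}\right) - 492130 = \left(- \frac{51}{2} - 12\right) - 492130 = - \frac{75}{2} - 492130 = - \frac{984335}{2}$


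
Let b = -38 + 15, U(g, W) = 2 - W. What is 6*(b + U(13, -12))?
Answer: -54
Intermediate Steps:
b = -23
6*(b + U(13, -12)) = 6*(-23 + (2 - 1*(-12))) = 6*(-23 + (2 + 12)) = 6*(-23 + 14) = 6*(-9) = -54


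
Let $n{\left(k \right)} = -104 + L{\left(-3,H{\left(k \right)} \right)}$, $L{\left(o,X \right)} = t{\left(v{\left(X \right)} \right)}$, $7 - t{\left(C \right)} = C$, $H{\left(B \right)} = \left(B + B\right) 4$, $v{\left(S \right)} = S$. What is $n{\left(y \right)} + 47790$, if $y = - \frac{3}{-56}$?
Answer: $\frac{333848}{7} \approx 47693.0$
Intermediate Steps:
$H{\left(B \right)} = 8 B$ ($H{\left(B \right)} = 2 B 4 = 8 B$)
$t{\left(C \right)} = 7 - C$
$L{\left(o,X \right)} = 7 - X$
$y = \frac{3}{56}$ ($y = \left(-3\right) \left(- \frac{1}{56}\right) = \frac{3}{56} \approx 0.053571$)
$n{\left(k \right)} = -97 - 8 k$ ($n{\left(k \right)} = -104 - \left(-7 + 8 k\right) = -97 - 8 k$)
$n{\left(y \right)} + 47790 = \left(-97 - \frac{3}{7}\right) + 47790 = - \frac{682}{7} + 47790 = \frac{333848}{7}$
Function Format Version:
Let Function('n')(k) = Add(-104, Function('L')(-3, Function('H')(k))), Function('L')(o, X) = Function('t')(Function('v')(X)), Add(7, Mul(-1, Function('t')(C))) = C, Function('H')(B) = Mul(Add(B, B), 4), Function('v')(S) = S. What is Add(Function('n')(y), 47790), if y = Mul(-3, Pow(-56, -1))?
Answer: Rational(333848, 7) ≈ 47693.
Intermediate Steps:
Function('H')(B) = Mul(8, B) (Function('H')(B) = Mul(Mul(2, B), 4) = Mul(8, B))
Function('t')(C) = Add(7, Mul(-1, C))
Function('L')(o, X) = Add(7, Mul(-1, X))
y = Rational(3, 56) (y = Mul(-3, Rational(-1, 56)) = Rational(3, 56) ≈ 0.053571)
Function('n')(k) = Add(-97, Mul(-8, k)) (Function('n')(k) = Add(-104, Add(7, Mul(-1, Mul(8, k)))) = Add(-104, Add(7, Mul(-8, k))) = Add(-97, Mul(-8, k)))
Add(Function('n')(y), 47790) = Add(Add(-97, Mul(-8, Rational(3, 56))), 47790) = Add(Add(-97, Rational(-3, 7)), 47790) = Add(Rational(-682, 7), 47790) = Rational(333848, 7)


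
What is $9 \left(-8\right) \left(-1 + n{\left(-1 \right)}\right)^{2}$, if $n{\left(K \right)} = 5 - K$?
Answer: $-1800$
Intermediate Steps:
$9 \left(-8\right) \left(-1 + n{\left(-1 \right)}\right)^{2} = 9 \left(-8\right) \left(-1 + \left(5 - -1\right)\right)^{2} = - 72 \left(-1 + \left(5 + 1\right)\right)^{2} = - 72 \left(-1 + 6\right)^{2} = - 72 \cdot 5^{2} = \left(-72\right) 25 = -1800$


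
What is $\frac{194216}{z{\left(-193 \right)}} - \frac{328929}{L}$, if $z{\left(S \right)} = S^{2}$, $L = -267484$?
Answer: $\frac{64201948865}{9963511516} \approx 6.4437$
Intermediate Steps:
$\frac{194216}{z{\left(-193 \right)}} - \frac{328929}{L} = \frac{194216}{\left(-193\right)^{2}} - \frac{328929}{-267484} = \frac{194216}{37249} - - \frac{328929}{267484} = 194216 \cdot \frac{1}{37249} + \frac{328929}{267484} = \frac{194216}{37249} + \frac{328929}{267484} = \frac{64201948865}{9963511516}$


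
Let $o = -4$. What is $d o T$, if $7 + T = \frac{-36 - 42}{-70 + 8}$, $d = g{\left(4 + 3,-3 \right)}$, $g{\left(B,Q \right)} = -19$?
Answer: $- \frac{13528}{31} \approx -436.39$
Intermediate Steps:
$d = -19$
$T = - \frac{178}{31}$ ($T = -7 + \frac{-36 - 42}{-70 + 8} = -7 - \frac{78}{-62} = -7 - - \frac{39}{31} = -7 + \frac{39}{31} = - \frac{178}{31} \approx -5.7419$)
$d o T = - 19 \left(\left(-4\right) \left(- \frac{178}{31}\right)\right) = \left(-19\right) \frac{712}{31} = - \frac{13528}{31}$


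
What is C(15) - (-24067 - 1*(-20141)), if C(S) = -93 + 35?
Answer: 3868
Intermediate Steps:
C(S) = -58
C(15) - (-24067 - 1*(-20141)) = -58 - (-24067 - 1*(-20141)) = -58 - (-24067 + 20141) = -58 - 1*(-3926) = -58 + 3926 = 3868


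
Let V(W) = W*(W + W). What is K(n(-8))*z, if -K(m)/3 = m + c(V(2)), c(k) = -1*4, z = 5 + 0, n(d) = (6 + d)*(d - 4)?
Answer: -300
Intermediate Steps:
n(d) = (-4 + d)*(6 + d) (n(d) = (6 + d)*(-4 + d) = (-4 + d)*(6 + d))
V(W) = 2*W**2 (V(W) = W*(2*W) = 2*W**2)
z = 5
c(k) = -4
K(m) = 12 - 3*m (K(m) = -3*(m - 4) = -3*(-4 + m) = 12 - 3*m)
K(n(-8))*z = (12 - 3*(-24 + (-8)**2 + 2*(-8)))*5 = (12 - 3*(-24 + 64 - 16))*5 = (12 - 3*24)*5 = (12 - 72)*5 = -60*5 = -300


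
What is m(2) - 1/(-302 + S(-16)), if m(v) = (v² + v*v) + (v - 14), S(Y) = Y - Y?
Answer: -1207/302 ≈ -3.9967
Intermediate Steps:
S(Y) = 0
m(v) = -14 + v + 2*v² (m(v) = (v² + v²) + (-14 + v) = 2*v² + (-14 + v) = -14 + v + 2*v²)
m(2) - 1/(-302 + S(-16)) = (-14 + 2 + 2*2²) - 1/(-302 + 0) = (-14 + 2 + 2*4) - 1/(-302) = (-14 + 2 + 8) - 1*(-1/302) = -4 + 1/302 = -1207/302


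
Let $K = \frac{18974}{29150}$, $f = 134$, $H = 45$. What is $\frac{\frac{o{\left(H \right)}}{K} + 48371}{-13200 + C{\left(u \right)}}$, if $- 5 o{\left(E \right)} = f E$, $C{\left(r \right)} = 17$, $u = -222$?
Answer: $- \frac{8326759}{2359757} \approx -3.5287$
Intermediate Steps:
$K = \frac{179}{275}$ ($K = 18974 \cdot \frac{1}{29150} = \frac{179}{275} \approx 0.65091$)
$o{\left(E \right)} = - \frac{134 E}{5}$
$\frac{\frac{o{\left(H \right)}}{K} + 48371}{-13200 + C{\left(u \right)}} = \frac{\frac{\left(- \frac{134}{5}\right) 45}{\frac{179}{275}} + 48371}{-13200 + 17} = \frac{\left(-1206\right) \frac{275}{179} + 48371}{-13183} = \left(- \frac{331650}{179} + 48371\right) \left(- \frac{1}{13183}\right) = \frac{8326759}{179} \left(- \frac{1}{13183}\right) = - \frac{8326759}{2359757}$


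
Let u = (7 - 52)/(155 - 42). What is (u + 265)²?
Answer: 894010000/12769 ≈ 70014.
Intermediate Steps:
u = -45/113 ≈ -0.39823
(u + 265)² = (-45/113 + 265)² = (29900/113)² = 894010000/12769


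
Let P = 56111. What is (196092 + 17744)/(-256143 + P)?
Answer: -7637/7144 ≈ -1.0690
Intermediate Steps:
(196092 + 17744)/(-256143 + P) = (196092 + 17744)/(-256143 + 56111) = 213836/(-200032) = 213836*(-1/200032) = -7637/7144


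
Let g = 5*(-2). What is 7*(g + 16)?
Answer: 42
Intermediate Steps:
g = -10
7*(g + 16) = 7*(-10 + 16) = 7*6 = 42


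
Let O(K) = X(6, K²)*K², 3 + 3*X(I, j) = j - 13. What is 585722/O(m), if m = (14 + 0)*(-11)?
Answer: 292861/93678200 ≈ 0.0031262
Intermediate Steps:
m = -154 (m = 14*(-11) = -154)
X(I, j) = -16/3 + j/3 (X(I, j) = -1 + (j - 13)/3 = -1 + (-13 + j)/3 = -1 + (-13/3 + j/3) = -16/3 + j/3)
O(K) = K²*(-16/3 + K²/3) (O(K) = (-16/3 + K²/3)*K² = K²*(-16/3 + K²/3))
585722/O(m) = 585722/(((⅓)*(-154)²*(-16 + (-154)²))) = 585722/(((⅓)*23716*(-16 + 23716))) = 585722/(((⅓)*23716*23700)) = 585722/187356400 = 585722*(1/187356400) = 292861/93678200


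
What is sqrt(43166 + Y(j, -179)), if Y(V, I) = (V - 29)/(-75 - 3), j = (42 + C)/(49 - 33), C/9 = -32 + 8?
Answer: sqrt(1050500217)/156 ≈ 207.77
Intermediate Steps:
C = -216 (C = 9*(-32 + 8) = 9*(-24) = -216)
j = -87/8 (j = (42 - 216)/(49 - 33) = -174/16 = -174*1/16 = -87/8 ≈ -10.875)
Y(V, I) = 29/78 - V/78 (Y(V, I) = (-29 + V)/(-78) = (-29 + V)*(-1/78) = 29/78 - V/78)
sqrt(43166 + Y(j, -179)) = sqrt(43166 + (29/78 - 1/78*(-87/8))) = sqrt(43166 + (29/78 + 29/208)) = sqrt(43166 + 319/624) = sqrt(26935903/624) = sqrt(1050500217)/156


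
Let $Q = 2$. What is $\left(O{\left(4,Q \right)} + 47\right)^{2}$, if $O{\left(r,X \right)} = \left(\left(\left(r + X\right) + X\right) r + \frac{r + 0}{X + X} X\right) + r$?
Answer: $7225$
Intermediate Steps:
$O{\left(r,X \right)} = \frac{3 r}{2} + r \left(r + 2 X\right)$ ($O{\left(r,X \right)} = \left(\left(\left(X + r\right) + X\right) r + \frac{r}{2 X} X\right) + r = \left(\left(r + 2 X\right) r + r \frac{1}{2 X} X\right) + r = \left(r \left(r + 2 X\right) + \frac{r}{2 X} X\right) + r = \left(r \left(r + 2 X\right) + \frac{r}{2}\right) + r = \left(\frac{r}{2} + r \left(r + 2 X\right)\right) + r = \frac{3 r}{2} + r \left(r + 2 X\right)$)
$\left(O{\left(4,Q \right)} + 47\right)^{2} = \left(\frac{1}{2} \cdot 4 \left(3 + 2 \cdot 4 + 4 \cdot 2\right) + 47\right)^{2} = \left(\frac{1}{2} \cdot 4 \left(3 + 8 + 8\right) + 47\right)^{2} = \left(\frac{1}{2} \cdot 4 \cdot 19 + 47\right)^{2} = \left(38 + 47\right)^{2} = 85^{2} = 7225$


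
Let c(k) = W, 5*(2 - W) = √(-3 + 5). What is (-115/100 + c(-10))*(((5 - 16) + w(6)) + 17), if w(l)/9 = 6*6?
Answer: 561/2 - 66*√2 ≈ 187.16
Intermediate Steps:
w(l) = 324 (w(l) = 9*(6*6) = 9*36 = 324)
W = 2 - √2/5 (W = 2 - √(-3 + 5)/5 = 2 - √2/5 ≈ 1.7172)
c(k) = 2 - √2/5
(-115/100 + c(-10))*(((5 - 16) + w(6)) + 17) = (-115/100 + (2 - √2/5))*(((5 - 16) + 324) + 17) = (-115*1/100 + (2 - √2/5))*((-11 + 324) + 17) = (-23/20 + (2 - √2/5))*(313 + 17) = (17/20 - √2/5)*330 = 561/2 - 66*√2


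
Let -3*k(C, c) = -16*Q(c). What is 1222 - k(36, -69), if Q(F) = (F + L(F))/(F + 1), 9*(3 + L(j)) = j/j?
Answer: 558310/459 ≈ 1216.4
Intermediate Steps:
L(j) = -26/9 (L(j) = -3 + (j/j)/9 = -3 + (⅑)*1 = -3 + ⅑ = -26/9)
Q(F) = (-26/9 + F)/(1 + F) (Q(F) = (F - 26/9)/(F + 1) = (-26/9 + F)/(1 + F))
k(C, c) = 16*(-26/9 + c)/(3*(1 + c)) (k(C, c) = -(-16)*(-26/9 + c)/(1 + c)/3 = -(-16)*(-26/9 + c)/(3*(1 + c)) = 16*(-26/9 + c)/(3*(1 + c)))
1222 - k(36, -69) = 1222 - 16*(-26 + 9*(-69))/(27*(1 - 69)) = 1222 - 16*(-26 - 621)/(27*(-68)) = 1222 - 16*(-1)*(-647)/(27*68) = 1222 - 1*2588/459 = 1222 - 2588/459 = 558310/459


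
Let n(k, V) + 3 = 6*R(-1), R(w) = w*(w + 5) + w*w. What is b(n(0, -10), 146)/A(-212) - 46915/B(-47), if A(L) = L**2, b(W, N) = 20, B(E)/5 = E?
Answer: 105427623/528092 ≈ 199.64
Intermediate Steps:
B(E) = 5*E
R(w) = w**2 + w*(5 + w) (R(w) = w*(5 + w) + w**2 = w**2 + w*(5 + w))
n(k, V) = -21 (n(k, V) = -3 + 6*(-(5 + 2*(-1))) = -3 + 6*(-(5 - 2)) = -3 + 6*(-1*3) = -3 + 6*(-3) = -3 - 18 = -21)
b(n(0, -10), 146)/A(-212) - 46915/B(-47) = 20/((-212)**2) - 46915/(5*(-47)) = 20/44944 - 46915/(-235) = 20*(1/44944) - 46915*(-1/235) = 5/11236 + 9383/47 = 105427623/528092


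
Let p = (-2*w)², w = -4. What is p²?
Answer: 4096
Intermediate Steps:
p = 64 (p = (-2*(-4))² = 8² = 64)
p² = 64² = 4096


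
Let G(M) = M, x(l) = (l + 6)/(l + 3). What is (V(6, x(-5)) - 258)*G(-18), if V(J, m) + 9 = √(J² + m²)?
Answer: 4806 - 9*√145 ≈ 4697.6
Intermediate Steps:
x(l) = (6 + l)/(3 + l)
V(J, m) = -9 + √(J² + m²)
(V(6, x(-5)) - 258)*G(-18) = ((-9 + √(6² + ((6 - 5)/(3 - 5))²)) - 258)*(-18) = ((-9 + √(36 + (1/(-2))²)) - 258)*(-18) = ((-9 + √(36 + (-½*1)²)) - 258)*(-18) = ((-9 + √(36 + (-½)²)) - 258)*(-18) = ((-9 + √(36 + ¼)) - 258)*(-18) = ((-9 + √(145/4)) - 258)*(-18) = ((-9 + √145/2) - 258)*(-18) = (-267 + √145/2)*(-18) = 4806 - 9*√145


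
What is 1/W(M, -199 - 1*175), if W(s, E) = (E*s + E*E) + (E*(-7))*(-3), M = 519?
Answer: -1/62084 ≈ -1.6107e-5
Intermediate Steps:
W(s, E) = E**2 + 21*E + E*s (W(s, E) = (E*s + E**2) - 7*E*(-3) = (E**2 + E*s) + 21*E = E**2 + 21*E + E*s)
1/W(M, -199 - 1*175) = 1/((-199 - 1*175)*(21 + (-199 - 1*175) + 519)) = 1/((-199 - 175)*(21 + (-199 - 175) + 519)) = 1/(-374*(21 - 374 + 519)) = 1/(-374*166) = 1/(-62084) = -1/62084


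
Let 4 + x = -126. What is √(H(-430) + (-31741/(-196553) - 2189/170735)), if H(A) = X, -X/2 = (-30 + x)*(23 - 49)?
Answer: 3*I*√1041064237836338021994590/33558476455 ≈ 91.213*I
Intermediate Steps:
x = -130 (x = -4 - 126 = -130)
X = -8320 (X = -2*(-30 - 130)*(23 - 49) = -(-320)*(-26) = -2*4160 = -8320)
H(A) = -8320
√(H(-430) + (-31741/(-196553) - 2189/170735)) = √(-8320 + (-31741/(-196553) - 2189/170735)) = √(-8320 + (-31741*(-1/196553) - 2189*1/170735)) = √(-8320 + (31741/196553 - 2189/170735)) = √(-8320 + 4989045118/33558476455) = √(-279201535060482/33558476455) = 3*I*√1041064237836338021994590/33558476455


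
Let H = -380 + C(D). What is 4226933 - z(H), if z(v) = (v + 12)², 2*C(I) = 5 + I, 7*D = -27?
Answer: 200504533/49 ≈ 4.0919e+6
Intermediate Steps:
D = -27/7 (D = (⅐)*(-27) = -27/7 ≈ -3.8571)
C(I) = 5/2 + I/2 (C(I) = (5 + I)/2 = 5/2 + I/2)
H = -2656/7 (H = -380 + (5/2 + (½)*(-27/7)) = -380 + (5/2 - 27/14) = -380 + 4/7 = -2656/7 ≈ -379.43)
z(v) = (12 + v)²
4226933 - z(H) = 4226933 - (12 - 2656/7)² = 4226933 - (-2572/7)² = 4226933 - 1*6615184/49 = 4226933 - 6615184/49 = 200504533/49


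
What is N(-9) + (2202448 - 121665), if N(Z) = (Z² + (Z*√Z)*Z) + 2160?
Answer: 2083024 + 243*I ≈ 2.083e+6 + 243.0*I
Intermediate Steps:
N(Z) = 2160 + Z² + Z^(5/2) (N(Z) = (Z² + Z^(3/2)*Z) + 2160 = (Z² + Z^(5/2)) + 2160 = 2160 + Z² + Z^(5/2))
N(-9) + (2202448 - 121665) = (2160 + (-9)² + (-9)^(5/2)) + (2202448 - 121665) = (2160 + 81 + 243*I) + 2080783 = (2241 + 243*I) + 2080783 = 2083024 + 243*I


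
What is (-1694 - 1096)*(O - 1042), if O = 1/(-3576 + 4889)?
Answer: 3817124550/1313 ≈ 2.9072e+6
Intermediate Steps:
O = 1/1313 ≈ 0.00076161
(-1694 - 1096)*(O - 1042) = (-1694 - 1096)*(1/1313 - 1042) = -2790*(-1368145/1313) = 3817124550/1313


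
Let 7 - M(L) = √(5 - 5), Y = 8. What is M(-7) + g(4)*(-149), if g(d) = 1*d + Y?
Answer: -1781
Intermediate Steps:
M(L) = 7 (M(L) = 7 - √(5 - 5) = 7 - √0 = 7 - 1*0 = 7 + 0 = 7)
g(d) = 8 + d (g(d) = 1*d + 8 = d + 8 = 8 + d)
M(-7) + g(4)*(-149) = 7 + (8 + 4)*(-149) = 7 + 12*(-149) = 7 - 1788 = -1781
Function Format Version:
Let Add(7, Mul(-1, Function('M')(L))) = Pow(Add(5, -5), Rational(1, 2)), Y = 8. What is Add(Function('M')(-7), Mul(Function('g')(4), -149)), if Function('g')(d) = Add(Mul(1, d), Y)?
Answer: -1781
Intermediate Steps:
Function('M')(L) = 7 (Function('M')(L) = Add(7, Mul(-1, Pow(Add(5, -5), Rational(1, 2)))) = Add(7, Mul(-1, Pow(0, Rational(1, 2)))) = Add(7, Mul(-1, 0)) = Add(7, 0) = 7)
Function('g')(d) = Add(8, d) (Function('g')(d) = Add(Mul(1, d), 8) = Add(d, 8) = Add(8, d))
Add(Function('M')(-7), Mul(Function('g')(4), -149)) = Add(7, Mul(Add(8, 4), -149)) = Add(7, Mul(12, -149)) = Add(7, -1788) = -1781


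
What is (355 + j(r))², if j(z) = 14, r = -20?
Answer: 136161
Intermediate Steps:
(355 + j(r))² = (355 + 14)² = 369² = 136161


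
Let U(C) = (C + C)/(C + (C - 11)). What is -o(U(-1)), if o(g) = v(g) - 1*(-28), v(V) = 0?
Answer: -28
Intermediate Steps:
U(C) = 2*C/(-11 + 2*C) (U(C) = (2*C)/(C + (-11 + C)) = (2*C)/(-11 + 2*C) = 2*C/(-11 + 2*C))
o(g) = 28 (o(g) = 0 - 1*(-28) = 0 + 28 = 28)
-o(U(-1)) = -1*28 = -28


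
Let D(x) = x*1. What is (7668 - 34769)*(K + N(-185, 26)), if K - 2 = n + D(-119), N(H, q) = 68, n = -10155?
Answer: 276538604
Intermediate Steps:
D(x) = x
K = -10272 (K = 2 + (-10155 - 119) = 2 - 10274 = -10272)
(7668 - 34769)*(K + N(-185, 26)) = (7668 - 34769)*(-10272 + 68) = -27101*(-10204) = 276538604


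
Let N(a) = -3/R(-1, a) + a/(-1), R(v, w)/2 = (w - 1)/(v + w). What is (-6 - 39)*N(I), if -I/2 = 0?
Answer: 135/2 ≈ 67.500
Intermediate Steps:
R(v, w) = 2*(-1 + w)/(v + w) (R(v, w) = 2*((w - 1)/(v + w)) = 2*((-1 + w)/(v + w)) = 2*(-1 + w)/(v + w))
I = 0 (I = -2*0 = 0)
N(a) = -3/2 - a (N(a) = -3/(2*(-1 + a)/(-1 + a)) + a/(-1) = -3/2 + a*(-1) = -3*½ - a = -3/2 - a)
(-6 - 39)*N(I) = (-6 - 39)*(-3/2 - 1*0) = -45*(-3/2 + 0) = -45*(-3/2) = 135/2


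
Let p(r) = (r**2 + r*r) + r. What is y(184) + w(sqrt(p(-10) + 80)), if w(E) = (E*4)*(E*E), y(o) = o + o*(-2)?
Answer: -184 + 3240*sqrt(30) ≈ 17562.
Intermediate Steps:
p(r) = r + 2*r**2 (p(r) = (r**2 + r**2) + r = 2*r**2 + r = r + 2*r**2)
y(o) = -o (y(o) = o - 2*o = -o)
w(E) = 4*E**3 (w(E) = (4*E)*E**2 = 4*E**3)
y(184) + w(sqrt(p(-10) + 80)) = -1*184 + 4*(sqrt(-10*(1 + 2*(-10)) + 80))**3 = -184 + 4*(sqrt(-10*(1 - 20) + 80))**3 = -184 + 4*(sqrt(-10*(-19) + 80))**3 = -184 + 4*(sqrt(190 + 80))**3 = -184 + 4*(sqrt(270))**3 = -184 + 4*(3*sqrt(30))**3 = -184 + 4*(810*sqrt(30)) = -184 + 3240*sqrt(30)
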